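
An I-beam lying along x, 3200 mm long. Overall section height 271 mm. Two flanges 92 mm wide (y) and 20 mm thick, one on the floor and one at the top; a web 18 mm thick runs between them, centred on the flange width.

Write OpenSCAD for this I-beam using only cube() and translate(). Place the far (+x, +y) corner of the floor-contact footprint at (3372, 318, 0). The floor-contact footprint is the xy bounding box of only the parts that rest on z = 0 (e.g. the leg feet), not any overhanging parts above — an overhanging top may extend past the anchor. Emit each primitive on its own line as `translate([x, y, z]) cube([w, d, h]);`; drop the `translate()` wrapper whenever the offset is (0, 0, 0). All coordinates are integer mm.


translate([172, 226, 0]) cube([3200, 92, 20]);
translate([172, 263, 20]) cube([3200, 18, 231]);
translate([172, 226, 251]) cube([3200, 92, 20]);


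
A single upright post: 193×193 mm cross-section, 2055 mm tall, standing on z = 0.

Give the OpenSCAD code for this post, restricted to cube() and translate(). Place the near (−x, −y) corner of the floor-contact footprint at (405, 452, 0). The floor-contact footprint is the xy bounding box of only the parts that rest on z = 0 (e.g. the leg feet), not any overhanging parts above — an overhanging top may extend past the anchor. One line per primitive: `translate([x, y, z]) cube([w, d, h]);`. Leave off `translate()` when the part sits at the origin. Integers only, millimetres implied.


translate([405, 452, 0]) cube([193, 193, 2055]);


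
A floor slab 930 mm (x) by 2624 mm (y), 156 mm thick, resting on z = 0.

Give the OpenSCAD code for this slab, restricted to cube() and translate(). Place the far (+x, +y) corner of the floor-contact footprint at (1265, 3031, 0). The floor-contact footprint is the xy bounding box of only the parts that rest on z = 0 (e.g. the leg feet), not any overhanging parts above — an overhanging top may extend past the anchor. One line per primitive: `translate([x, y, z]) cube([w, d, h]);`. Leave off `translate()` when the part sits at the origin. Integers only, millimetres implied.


translate([335, 407, 0]) cube([930, 2624, 156]);


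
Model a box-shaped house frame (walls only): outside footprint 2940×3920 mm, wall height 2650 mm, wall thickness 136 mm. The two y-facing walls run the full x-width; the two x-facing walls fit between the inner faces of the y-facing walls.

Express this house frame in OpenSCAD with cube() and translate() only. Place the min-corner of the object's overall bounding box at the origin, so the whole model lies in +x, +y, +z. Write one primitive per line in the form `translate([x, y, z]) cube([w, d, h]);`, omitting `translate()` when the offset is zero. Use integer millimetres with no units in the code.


cube([2940, 136, 2650]);
translate([0, 3784, 0]) cube([2940, 136, 2650]);
translate([0, 136, 0]) cube([136, 3648, 2650]);
translate([2804, 136, 0]) cube([136, 3648, 2650]);


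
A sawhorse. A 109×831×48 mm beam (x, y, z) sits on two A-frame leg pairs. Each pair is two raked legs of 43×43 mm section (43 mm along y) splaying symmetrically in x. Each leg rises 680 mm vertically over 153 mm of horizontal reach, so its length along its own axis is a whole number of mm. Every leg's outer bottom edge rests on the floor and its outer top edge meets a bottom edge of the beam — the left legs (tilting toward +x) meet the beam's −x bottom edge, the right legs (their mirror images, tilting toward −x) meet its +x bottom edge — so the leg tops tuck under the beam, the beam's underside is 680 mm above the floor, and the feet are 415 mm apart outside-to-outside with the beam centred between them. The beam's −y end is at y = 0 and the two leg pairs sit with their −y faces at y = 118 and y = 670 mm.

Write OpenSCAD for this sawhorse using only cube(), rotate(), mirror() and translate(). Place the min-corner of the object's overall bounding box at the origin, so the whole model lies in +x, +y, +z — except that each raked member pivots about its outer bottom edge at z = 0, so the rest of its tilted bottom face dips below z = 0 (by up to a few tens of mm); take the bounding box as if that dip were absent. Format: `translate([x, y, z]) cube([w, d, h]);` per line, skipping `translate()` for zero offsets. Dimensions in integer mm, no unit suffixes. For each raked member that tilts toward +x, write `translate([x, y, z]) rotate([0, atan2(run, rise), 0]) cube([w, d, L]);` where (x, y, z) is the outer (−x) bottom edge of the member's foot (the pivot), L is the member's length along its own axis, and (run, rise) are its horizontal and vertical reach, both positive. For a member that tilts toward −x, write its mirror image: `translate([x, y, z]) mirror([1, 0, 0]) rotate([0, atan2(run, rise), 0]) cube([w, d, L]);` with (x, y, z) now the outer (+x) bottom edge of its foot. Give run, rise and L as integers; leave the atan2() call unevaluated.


translate([153, 0, 680]) cube([109, 831, 48]);
translate([0, 118, 0]) rotate([0, atan2(153, 680), 0]) cube([43, 43, 697]);
translate([415, 118, 0]) mirror([1, 0, 0]) rotate([0, atan2(153, 680), 0]) cube([43, 43, 697]);
translate([0, 670, 0]) rotate([0, atan2(153, 680), 0]) cube([43, 43, 697]);
translate([415, 670, 0]) mirror([1, 0, 0]) rotate([0, atan2(153, 680), 0]) cube([43, 43, 697]);


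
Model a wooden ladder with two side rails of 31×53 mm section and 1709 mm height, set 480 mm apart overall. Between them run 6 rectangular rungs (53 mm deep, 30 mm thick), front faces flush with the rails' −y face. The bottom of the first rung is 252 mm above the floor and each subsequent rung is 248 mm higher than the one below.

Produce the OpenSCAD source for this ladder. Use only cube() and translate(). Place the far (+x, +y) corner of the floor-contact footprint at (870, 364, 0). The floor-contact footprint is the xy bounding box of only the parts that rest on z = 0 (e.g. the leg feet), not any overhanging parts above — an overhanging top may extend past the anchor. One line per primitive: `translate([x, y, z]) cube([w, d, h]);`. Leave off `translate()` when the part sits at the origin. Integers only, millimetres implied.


translate([390, 311, 0]) cube([31, 53, 1709]);
translate([839, 311, 0]) cube([31, 53, 1709]);
translate([421, 311, 252]) cube([418, 53, 30]);
translate([421, 311, 500]) cube([418, 53, 30]);
translate([421, 311, 748]) cube([418, 53, 30]);
translate([421, 311, 996]) cube([418, 53, 30]);
translate([421, 311, 1244]) cube([418, 53, 30]);
translate([421, 311, 1492]) cube([418, 53, 30]);


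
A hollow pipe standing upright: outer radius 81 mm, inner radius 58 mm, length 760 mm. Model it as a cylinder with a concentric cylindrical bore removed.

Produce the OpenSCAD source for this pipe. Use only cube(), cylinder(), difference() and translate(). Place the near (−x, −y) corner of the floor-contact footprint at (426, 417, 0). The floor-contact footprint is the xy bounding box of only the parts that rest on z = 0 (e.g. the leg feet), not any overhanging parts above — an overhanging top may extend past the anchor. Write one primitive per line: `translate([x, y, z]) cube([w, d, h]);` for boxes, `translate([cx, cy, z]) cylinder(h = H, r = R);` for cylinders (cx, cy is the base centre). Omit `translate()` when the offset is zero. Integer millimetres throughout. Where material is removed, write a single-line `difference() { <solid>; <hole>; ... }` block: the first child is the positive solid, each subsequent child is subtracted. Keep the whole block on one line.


difference() { translate([507, 498, 0]) cylinder(h = 760, r = 81); translate([507, 498, 0]) cylinder(h = 760, r = 58); }


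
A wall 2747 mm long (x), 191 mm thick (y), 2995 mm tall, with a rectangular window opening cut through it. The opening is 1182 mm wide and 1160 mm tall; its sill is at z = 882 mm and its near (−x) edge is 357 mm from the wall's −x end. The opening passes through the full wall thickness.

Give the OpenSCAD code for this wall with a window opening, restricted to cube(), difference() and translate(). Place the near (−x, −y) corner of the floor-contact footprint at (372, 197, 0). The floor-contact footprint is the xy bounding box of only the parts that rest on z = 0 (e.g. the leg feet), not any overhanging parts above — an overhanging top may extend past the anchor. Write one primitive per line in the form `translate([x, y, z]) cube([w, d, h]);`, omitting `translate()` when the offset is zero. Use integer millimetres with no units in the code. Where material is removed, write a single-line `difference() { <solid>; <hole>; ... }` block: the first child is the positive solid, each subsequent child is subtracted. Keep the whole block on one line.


difference() { translate([372, 197, 0]) cube([2747, 191, 2995]); translate([729, 197, 882]) cube([1182, 191, 1160]); }


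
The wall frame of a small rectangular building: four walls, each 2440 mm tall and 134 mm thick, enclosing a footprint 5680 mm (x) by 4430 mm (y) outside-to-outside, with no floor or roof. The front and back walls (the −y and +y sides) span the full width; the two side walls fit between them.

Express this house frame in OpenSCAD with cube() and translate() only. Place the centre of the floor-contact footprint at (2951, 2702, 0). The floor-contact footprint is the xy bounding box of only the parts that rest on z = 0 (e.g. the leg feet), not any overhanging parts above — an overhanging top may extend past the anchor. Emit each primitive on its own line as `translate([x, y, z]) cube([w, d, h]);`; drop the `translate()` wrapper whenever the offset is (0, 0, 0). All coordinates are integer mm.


translate([111, 487, 0]) cube([5680, 134, 2440]);
translate([111, 4783, 0]) cube([5680, 134, 2440]);
translate([111, 621, 0]) cube([134, 4162, 2440]);
translate([5657, 621, 0]) cube([134, 4162, 2440]);


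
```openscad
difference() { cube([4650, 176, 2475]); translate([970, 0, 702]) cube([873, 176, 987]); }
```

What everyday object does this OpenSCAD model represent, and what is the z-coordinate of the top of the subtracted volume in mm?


A wall with a window opening. The window head height is 1689 mm.

A wall with a rectangular opening subtracted — a window. Sill at z = 702, opening 987 mm tall, so the head is at 702 + 987 = 1689 mm.


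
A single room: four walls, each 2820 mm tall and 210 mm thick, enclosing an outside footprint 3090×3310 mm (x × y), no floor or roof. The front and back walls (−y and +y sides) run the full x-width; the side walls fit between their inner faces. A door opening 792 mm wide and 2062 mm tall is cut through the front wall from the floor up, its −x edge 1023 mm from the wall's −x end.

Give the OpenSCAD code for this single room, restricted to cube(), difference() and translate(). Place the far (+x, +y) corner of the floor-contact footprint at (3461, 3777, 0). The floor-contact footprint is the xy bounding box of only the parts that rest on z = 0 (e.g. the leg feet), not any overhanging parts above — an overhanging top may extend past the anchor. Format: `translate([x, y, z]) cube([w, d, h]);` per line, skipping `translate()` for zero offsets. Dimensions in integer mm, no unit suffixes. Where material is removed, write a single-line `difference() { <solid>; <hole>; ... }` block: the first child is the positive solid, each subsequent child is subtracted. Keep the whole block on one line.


difference() { translate([371, 467, 0]) cube([3090, 210, 2820]); translate([1394, 467, 0]) cube([792, 210, 2062]); }
translate([371, 3567, 0]) cube([3090, 210, 2820]);
translate([371, 677, 0]) cube([210, 2890, 2820]);
translate([3251, 677, 0]) cube([210, 2890, 2820]);


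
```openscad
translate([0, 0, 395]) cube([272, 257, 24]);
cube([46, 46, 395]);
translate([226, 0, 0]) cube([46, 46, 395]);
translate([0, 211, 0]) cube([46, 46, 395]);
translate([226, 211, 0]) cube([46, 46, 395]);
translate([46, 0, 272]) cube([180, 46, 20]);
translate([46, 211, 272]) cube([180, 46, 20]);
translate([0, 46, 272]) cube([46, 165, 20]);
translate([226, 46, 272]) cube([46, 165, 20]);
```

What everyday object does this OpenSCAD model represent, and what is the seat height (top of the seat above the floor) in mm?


A stool. The seat height is 419 mm.

A 272×257×24 slab at z = 395 on four corner posts — a stool. The seat top is 395 + 24 = 419 mm.


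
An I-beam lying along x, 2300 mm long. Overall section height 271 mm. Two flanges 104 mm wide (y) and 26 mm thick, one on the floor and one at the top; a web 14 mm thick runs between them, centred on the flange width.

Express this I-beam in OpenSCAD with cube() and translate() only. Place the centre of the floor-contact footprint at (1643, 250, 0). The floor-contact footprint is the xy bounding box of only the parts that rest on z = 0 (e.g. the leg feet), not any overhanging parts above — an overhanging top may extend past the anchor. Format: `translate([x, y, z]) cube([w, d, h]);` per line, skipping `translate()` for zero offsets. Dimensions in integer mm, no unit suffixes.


translate([493, 198, 0]) cube([2300, 104, 26]);
translate([493, 243, 26]) cube([2300, 14, 219]);
translate([493, 198, 245]) cube([2300, 104, 26]);


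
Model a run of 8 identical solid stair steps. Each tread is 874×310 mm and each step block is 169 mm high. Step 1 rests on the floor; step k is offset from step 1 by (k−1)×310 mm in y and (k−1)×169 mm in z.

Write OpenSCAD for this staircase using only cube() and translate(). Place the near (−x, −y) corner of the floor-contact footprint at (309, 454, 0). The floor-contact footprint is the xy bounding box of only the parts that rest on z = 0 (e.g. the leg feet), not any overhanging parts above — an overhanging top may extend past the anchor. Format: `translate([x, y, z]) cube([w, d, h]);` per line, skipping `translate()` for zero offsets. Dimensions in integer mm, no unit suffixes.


translate([309, 454, 0]) cube([874, 310, 169]);
translate([309, 764, 169]) cube([874, 310, 169]);
translate([309, 1074, 338]) cube([874, 310, 169]);
translate([309, 1384, 507]) cube([874, 310, 169]);
translate([309, 1694, 676]) cube([874, 310, 169]);
translate([309, 2004, 845]) cube([874, 310, 169]);
translate([309, 2314, 1014]) cube([874, 310, 169]);
translate([309, 2624, 1183]) cube([874, 310, 169]);


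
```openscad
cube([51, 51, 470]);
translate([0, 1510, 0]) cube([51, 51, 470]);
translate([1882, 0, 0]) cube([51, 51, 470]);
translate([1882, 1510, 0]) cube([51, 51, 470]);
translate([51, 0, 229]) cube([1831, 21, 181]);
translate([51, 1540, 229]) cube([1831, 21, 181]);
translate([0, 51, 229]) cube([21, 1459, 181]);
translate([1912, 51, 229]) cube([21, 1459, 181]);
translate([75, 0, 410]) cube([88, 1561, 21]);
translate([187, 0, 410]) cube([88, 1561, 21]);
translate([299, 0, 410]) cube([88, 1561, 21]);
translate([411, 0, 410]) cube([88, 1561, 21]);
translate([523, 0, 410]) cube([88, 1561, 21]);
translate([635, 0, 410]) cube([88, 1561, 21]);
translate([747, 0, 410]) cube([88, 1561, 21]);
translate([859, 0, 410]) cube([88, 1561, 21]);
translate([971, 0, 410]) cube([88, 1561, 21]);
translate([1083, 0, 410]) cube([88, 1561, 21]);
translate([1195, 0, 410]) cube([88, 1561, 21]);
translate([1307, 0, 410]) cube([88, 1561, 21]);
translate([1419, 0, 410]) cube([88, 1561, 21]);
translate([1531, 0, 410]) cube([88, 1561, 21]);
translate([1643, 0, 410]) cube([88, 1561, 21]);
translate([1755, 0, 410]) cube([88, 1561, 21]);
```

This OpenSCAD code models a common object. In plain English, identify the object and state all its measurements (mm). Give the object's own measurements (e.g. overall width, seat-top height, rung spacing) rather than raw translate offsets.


A bed frame 1933 mm long (x) by 1561 mm wide (y). Four 51×51 mm corner posts, 470 mm tall, at the corners of the footprint. Four rails of 21 mm thickness and 181 mm height run between adjacent posts with their undersides at z = 229 mm, their outer faces flush with the outside of the frame (the two x-running rails run between the posts' inner faces; the two y-running rails run between the posts' inner faces). 16 slats, each 88 mm wide (x) and 21 mm thick, lie across the top of the two x-running rails, running the full 1561 mm width of the frame in y; along x they sit between the end posts with a 24 mm gap after the −x posts and between neighbouring slats, leaving 39 mm before the +x posts.


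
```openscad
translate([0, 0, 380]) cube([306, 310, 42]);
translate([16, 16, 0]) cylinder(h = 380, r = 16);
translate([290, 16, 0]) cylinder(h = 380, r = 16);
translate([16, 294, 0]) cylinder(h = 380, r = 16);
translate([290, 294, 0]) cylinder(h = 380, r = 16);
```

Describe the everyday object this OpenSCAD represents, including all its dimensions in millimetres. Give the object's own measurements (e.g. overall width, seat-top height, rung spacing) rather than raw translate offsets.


A four-legged stool. The seat is a 306×310×42 mm slab whose top surface is at z = 422 mm; four round legs, each 32 mm in diameter, run from the floor (z = 0) to the underside of the seat, each leg's axis is inset half a diameter from the nearest pair of seat edges (so the leg's bounding box is flush with the corner).


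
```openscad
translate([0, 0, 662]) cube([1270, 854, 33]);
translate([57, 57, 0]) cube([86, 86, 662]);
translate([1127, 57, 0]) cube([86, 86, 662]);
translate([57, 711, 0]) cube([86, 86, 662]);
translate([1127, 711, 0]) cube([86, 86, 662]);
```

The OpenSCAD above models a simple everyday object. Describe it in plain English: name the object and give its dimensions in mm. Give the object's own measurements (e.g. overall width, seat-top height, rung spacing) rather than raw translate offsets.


A rectangular dining table. The top is 1270×854×33 mm with its upper surface at z = 695 mm. It stands on four 86×86 mm square legs, each inset 57 mm from the nearest pair of top edges, running from the floor to the underside of the top.


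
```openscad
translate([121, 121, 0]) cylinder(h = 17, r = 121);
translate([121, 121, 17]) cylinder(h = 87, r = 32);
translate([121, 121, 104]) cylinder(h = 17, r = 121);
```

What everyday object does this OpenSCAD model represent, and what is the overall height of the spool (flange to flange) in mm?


A spool. The overall height is 121 mm.

Three coaxial cylinders, large–small–large — a spool. Two 17 mm flanges and a 87 mm core give 17 + 87 + 17 = 121 mm.


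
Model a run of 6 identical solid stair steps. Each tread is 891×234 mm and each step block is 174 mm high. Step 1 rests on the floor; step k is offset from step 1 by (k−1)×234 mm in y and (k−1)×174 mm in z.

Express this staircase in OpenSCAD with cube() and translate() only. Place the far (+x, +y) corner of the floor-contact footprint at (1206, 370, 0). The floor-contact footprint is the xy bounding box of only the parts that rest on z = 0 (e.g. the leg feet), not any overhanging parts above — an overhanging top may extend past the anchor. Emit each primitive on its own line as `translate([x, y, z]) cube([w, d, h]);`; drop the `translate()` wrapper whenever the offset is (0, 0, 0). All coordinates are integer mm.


translate([315, 136, 0]) cube([891, 234, 174]);
translate([315, 370, 174]) cube([891, 234, 174]);
translate([315, 604, 348]) cube([891, 234, 174]);
translate([315, 838, 522]) cube([891, 234, 174]);
translate([315, 1072, 696]) cube([891, 234, 174]);
translate([315, 1306, 870]) cube([891, 234, 174]);


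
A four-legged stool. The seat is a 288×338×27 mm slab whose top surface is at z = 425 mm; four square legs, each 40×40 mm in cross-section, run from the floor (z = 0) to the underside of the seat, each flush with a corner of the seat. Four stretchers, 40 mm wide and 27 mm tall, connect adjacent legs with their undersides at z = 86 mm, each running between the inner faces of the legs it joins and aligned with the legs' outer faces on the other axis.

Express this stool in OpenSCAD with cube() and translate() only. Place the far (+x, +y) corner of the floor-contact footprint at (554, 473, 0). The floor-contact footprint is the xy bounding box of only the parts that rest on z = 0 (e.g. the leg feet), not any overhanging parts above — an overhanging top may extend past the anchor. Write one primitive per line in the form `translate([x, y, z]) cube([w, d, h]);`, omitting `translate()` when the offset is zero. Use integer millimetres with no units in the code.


// leg_h = 425 - 27 = 398
// stretcher span = 288 - 2*40 = 208
translate([266, 135, 398]) cube([288, 338, 27]);
translate([266, 135, 0]) cube([40, 40, 398]);
translate([514, 135, 0]) cube([40, 40, 398]);
translate([266, 433, 0]) cube([40, 40, 398]);
translate([514, 433, 0]) cube([40, 40, 398]);
translate([306, 135, 86]) cube([208, 40, 27]);
translate([306, 433, 86]) cube([208, 40, 27]);
translate([266, 175, 86]) cube([40, 258, 27]);
translate([514, 175, 86]) cube([40, 258, 27]);


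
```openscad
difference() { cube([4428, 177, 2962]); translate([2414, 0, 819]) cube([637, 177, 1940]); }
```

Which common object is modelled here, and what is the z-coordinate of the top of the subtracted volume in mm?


A wall with a window opening. The window head height is 2759 mm.

A wall with a rectangular opening subtracted — a window. Sill at z = 819, opening 1940 mm tall, so the head is at 819 + 1940 = 2759 mm.


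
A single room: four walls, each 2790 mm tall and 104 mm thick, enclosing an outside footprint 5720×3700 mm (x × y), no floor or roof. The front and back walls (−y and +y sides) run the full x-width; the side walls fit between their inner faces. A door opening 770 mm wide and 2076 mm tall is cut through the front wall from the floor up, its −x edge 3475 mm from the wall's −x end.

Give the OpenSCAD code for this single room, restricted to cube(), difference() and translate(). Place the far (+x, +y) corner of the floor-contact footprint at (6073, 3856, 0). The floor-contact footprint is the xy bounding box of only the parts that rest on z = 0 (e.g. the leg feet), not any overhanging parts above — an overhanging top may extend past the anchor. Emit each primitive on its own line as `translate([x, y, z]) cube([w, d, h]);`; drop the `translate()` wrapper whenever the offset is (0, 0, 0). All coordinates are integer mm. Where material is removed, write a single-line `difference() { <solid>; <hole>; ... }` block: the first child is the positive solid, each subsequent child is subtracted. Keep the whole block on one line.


difference() { translate([353, 156, 0]) cube([5720, 104, 2790]); translate([3828, 156, 0]) cube([770, 104, 2076]); }
translate([353, 3752, 0]) cube([5720, 104, 2790]);
translate([353, 260, 0]) cube([104, 3492, 2790]);
translate([5969, 260, 0]) cube([104, 3492, 2790]);


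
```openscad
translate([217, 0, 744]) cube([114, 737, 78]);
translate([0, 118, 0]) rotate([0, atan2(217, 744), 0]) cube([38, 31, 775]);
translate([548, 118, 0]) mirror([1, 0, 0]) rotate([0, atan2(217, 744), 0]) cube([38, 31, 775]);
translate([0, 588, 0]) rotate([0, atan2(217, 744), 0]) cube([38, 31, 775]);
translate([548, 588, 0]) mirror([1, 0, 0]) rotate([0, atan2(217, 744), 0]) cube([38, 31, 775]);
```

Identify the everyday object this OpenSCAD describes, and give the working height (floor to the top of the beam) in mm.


A sawhorse. The overall height is 822 mm.

A beam across two mirrored pairs of raked legs — a sawhorse. The beam's underside is at z = 744 (matching the legs' vertical rise in atan2(217, 744)) and the beam is 78 mm tall, so its top is at 744 + 78 = 822 mm. The raked legs top out at the beam's underside, so that is the highest point.


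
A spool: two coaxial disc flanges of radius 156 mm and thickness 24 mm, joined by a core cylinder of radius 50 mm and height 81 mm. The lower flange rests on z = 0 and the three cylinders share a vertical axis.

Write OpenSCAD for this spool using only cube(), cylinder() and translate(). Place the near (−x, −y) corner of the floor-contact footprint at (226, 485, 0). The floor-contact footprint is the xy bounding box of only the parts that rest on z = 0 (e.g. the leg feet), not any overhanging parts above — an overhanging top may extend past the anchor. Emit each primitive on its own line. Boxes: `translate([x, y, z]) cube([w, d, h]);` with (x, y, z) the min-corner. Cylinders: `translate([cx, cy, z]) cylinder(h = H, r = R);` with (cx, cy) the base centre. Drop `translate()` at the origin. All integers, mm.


translate([382, 641, 0]) cylinder(h = 24, r = 156);
translate([382, 641, 24]) cylinder(h = 81, r = 50);
translate([382, 641, 105]) cylinder(h = 24, r = 156);


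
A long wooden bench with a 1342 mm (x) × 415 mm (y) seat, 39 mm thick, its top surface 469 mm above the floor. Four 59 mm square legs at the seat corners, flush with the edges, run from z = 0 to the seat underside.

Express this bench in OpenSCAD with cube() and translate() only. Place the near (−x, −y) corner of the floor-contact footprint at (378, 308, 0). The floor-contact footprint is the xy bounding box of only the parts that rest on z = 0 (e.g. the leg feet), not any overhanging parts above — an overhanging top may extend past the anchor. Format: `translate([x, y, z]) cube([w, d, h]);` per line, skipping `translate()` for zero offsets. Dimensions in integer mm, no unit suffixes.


// leg_h = 469 − 39 = 430
translate([378, 308, 430]) cube([1342, 415, 39]);
translate([378, 308, 0]) cube([59, 59, 430]);
translate([378, 664, 0]) cube([59, 59, 430]);
translate([1661, 308, 0]) cube([59, 59, 430]);
translate([1661, 664, 0]) cube([59, 59, 430]);


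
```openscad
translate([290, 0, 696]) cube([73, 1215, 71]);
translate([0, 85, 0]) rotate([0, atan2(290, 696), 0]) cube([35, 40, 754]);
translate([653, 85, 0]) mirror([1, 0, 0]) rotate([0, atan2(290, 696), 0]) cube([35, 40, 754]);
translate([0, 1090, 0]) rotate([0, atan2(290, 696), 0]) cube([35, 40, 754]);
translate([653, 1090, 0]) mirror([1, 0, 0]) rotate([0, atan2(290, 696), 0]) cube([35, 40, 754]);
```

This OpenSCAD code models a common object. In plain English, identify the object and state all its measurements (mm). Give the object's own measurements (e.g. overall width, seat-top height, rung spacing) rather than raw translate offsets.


A sawhorse. A 73×1215×71 mm beam (x, y, z) sits on two A-frame leg pairs. Each pair is two raked legs of 35×40 mm section (40 mm along y) splaying symmetrically in x. Each leg rises 696 mm vertically over 290 mm of horizontal reach and is 754 mm long along its own axis. Every leg's outer bottom edge rests on the floor and its outer top edge meets a bottom edge of the beam — the left legs (tilting toward +x) meet the beam's −x bottom edge, the right legs (their mirror images, tilting toward −x) meet its +x bottom edge — so the leg tops tuck under the beam, the beam's underside is 696 mm above the floor, and the feet are 653 mm apart outside-to-outside with the beam centred between them. The two leg pairs are set in 85 mm from either end of the beam.


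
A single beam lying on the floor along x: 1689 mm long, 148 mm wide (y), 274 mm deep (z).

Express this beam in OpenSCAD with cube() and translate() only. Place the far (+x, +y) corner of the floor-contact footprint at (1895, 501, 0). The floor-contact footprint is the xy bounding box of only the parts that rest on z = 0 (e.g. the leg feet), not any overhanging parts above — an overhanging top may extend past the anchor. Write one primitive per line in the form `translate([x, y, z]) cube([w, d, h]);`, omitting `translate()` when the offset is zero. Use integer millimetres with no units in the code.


translate([206, 353, 0]) cube([1689, 148, 274]);


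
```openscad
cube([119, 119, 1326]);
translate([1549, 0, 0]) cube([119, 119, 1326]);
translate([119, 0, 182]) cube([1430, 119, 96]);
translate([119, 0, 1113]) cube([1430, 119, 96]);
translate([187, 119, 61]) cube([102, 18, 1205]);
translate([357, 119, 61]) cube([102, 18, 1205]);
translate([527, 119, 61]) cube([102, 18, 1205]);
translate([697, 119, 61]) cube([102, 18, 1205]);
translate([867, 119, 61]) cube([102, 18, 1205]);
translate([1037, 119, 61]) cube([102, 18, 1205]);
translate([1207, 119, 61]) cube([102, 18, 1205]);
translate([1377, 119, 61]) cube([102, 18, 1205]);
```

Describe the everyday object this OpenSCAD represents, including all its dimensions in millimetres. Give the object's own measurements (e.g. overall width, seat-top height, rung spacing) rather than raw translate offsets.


A fence section. Two 119×119 mm posts, 1326 mm tall, stand on the floor with a clear span of 1430 mm between their inner faces. Two horizontal rails of 119×96 mm section span the gap between the posts with their undersides at z = 182 mm and z = 1113 mm, flush with the posts' −y face. 8 pickets, each 102 mm wide, 18 mm thick and 1205 mm tall, are fixed to the +y face of the rails with their bottoms at z = 61 mm, spaced across the span with a 68 mm gap after the −x post and between neighbouring pickets, with 70 mm left before the +x post.


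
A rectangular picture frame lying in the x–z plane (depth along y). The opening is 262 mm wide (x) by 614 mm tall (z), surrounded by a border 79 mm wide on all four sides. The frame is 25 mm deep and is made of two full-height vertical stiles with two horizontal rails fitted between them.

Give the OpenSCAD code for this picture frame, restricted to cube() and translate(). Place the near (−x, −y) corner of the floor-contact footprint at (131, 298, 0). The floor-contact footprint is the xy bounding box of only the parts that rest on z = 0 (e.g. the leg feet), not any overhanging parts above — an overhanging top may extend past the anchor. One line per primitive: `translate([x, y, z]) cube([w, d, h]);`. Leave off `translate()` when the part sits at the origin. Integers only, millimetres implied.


translate([131, 298, 0]) cube([79, 25, 772]);
translate([472, 298, 0]) cube([79, 25, 772]);
translate([210, 298, 0]) cube([262, 25, 79]);
translate([210, 298, 693]) cube([262, 25, 79]);


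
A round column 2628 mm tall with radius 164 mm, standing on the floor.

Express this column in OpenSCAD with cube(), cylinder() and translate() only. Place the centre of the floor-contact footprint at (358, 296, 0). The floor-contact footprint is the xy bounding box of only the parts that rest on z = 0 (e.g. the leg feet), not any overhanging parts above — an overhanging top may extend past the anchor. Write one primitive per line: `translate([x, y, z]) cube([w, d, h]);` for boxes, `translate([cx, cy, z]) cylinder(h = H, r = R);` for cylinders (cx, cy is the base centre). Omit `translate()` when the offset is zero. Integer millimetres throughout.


translate([358, 296, 0]) cylinder(h = 2628, r = 164);


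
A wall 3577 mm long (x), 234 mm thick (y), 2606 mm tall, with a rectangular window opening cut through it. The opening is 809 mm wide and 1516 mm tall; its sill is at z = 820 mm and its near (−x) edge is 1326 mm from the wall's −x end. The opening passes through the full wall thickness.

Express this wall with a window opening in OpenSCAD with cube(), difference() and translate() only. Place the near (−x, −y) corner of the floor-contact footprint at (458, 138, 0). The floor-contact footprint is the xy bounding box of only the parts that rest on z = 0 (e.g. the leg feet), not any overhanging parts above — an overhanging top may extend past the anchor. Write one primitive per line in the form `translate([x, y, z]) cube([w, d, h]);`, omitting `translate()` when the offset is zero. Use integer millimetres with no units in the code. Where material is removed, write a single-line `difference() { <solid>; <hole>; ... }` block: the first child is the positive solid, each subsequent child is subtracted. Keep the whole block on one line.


difference() { translate([458, 138, 0]) cube([3577, 234, 2606]); translate([1784, 138, 820]) cube([809, 234, 1516]); }


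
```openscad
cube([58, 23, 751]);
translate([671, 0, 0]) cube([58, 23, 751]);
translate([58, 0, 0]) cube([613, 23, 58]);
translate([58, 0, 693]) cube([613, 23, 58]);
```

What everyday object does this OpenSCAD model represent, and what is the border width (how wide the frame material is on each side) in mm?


A picture frame. The border width is 58 mm.

Four thin pieces enclosing a rectangular opening — a picture frame. The two full-height stiles are 751 mm tall; the top rail sits at z = 693 and is 58 mm tall, so the border above the opening is 751 − 693 = 58 mm, matching the stile x-width.


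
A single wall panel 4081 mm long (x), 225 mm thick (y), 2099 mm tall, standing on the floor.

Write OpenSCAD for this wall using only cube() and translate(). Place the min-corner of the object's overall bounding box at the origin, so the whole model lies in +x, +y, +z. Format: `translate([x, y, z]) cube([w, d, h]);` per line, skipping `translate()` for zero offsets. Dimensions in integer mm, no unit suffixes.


cube([4081, 225, 2099]);


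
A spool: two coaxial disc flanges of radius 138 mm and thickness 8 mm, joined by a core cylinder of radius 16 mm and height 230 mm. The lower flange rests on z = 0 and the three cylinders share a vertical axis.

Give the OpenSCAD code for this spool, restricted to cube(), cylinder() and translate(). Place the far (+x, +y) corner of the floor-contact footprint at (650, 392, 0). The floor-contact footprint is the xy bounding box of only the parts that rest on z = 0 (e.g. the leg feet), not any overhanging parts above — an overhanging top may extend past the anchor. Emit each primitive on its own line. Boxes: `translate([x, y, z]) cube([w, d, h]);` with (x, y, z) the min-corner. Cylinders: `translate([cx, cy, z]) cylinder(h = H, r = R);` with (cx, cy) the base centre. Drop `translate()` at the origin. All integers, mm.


translate([512, 254, 0]) cylinder(h = 8, r = 138);
translate([512, 254, 8]) cylinder(h = 230, r = 16);
translate([512, 254, 238]) cylinder(h = 8, r = 138);


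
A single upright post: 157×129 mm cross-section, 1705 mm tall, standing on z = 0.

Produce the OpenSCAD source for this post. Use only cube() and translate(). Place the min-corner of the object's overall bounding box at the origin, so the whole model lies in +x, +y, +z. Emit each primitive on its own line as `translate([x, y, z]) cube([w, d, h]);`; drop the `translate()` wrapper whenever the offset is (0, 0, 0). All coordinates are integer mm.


cube([157, 129, 1705]);


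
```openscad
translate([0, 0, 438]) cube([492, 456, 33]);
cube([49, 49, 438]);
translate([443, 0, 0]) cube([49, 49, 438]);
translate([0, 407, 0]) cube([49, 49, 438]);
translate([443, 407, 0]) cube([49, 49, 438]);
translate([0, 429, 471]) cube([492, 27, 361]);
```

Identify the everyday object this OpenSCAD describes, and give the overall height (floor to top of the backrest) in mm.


A chair. The overall height is 832 mm.

A slab on four corner posts with a tall panel at the back — a chair. The seat slab sits at z = 438 with thickness 33, and the 361 mm backrest starts at the seat top, so the overall height is 438 + 33 + 361 = 832 mm.


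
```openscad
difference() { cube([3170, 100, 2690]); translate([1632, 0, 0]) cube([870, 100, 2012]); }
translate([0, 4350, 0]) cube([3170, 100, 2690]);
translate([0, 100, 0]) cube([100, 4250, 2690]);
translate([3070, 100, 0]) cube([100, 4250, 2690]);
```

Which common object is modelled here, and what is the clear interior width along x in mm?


A single room. The interior width is 2970 mm.

Four walls enclosing a rectangle with a door in the front wall — a room. Outside width 3170 minus two 100 mm walls gives 2970 mm.


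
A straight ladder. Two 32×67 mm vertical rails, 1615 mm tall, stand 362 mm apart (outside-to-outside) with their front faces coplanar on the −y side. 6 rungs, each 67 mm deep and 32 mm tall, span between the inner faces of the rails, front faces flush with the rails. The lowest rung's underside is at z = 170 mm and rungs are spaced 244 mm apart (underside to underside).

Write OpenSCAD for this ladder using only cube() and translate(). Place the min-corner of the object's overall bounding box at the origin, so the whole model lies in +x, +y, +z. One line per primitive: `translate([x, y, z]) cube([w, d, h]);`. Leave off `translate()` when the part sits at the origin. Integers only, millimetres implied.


cube([32, 67, 1615]);
translate([330, 0, 0]) cube([32, 67, 1615]);
translate([32, 0, 170]) cube([298, 67, 32]);
translate([32, 0, 414]) cube([298, 67, 32]);
translate([32, 0, 658]) cube([298, 67, 32]);
translate([32, 0, 902]) cube([298, 67, 32]);
translate([32, 0, 1146]) cube([298, 67, 32]);
translate([32, 0, 1390]) cube([298, 67, 32]);


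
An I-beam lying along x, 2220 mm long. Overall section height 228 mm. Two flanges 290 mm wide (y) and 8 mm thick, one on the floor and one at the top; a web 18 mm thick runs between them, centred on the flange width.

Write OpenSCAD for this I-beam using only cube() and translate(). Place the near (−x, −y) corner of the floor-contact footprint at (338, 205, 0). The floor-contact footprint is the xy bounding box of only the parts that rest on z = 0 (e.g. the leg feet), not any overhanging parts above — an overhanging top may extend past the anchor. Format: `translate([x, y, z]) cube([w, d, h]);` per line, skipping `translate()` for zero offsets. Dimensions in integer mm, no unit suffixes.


translate([338, 205, 0]) cube([2220, 290, 8]);
translate([338, 341, 8]) cube([2220, 18, 212]);
translate([338, 205, 220]) cube([2220, 290, 8]);


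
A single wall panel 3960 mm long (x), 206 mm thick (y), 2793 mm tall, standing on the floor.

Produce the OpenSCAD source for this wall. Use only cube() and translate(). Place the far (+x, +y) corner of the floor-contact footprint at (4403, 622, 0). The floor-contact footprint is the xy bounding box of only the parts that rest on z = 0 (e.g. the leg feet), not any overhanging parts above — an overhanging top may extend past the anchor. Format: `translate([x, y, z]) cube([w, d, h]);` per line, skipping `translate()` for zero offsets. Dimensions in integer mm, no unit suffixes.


translate([443, 416, 0]) cube([3960, 206, 2793]);


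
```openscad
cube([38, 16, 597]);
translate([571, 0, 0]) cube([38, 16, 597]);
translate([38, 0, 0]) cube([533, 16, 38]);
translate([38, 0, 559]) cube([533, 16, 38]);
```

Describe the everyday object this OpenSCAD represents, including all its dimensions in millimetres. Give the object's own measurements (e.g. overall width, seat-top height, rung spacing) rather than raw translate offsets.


A rectangular picture frame lying in the x–z plane (depth along y). The opening is 533 mm wide (x) by 521 mm tall (z), surrounded by a border 38 mm wide on all four sides. The frame is 16 mm deep and is made of two full-height vertical stiles with two horizontal rails fitted between them.


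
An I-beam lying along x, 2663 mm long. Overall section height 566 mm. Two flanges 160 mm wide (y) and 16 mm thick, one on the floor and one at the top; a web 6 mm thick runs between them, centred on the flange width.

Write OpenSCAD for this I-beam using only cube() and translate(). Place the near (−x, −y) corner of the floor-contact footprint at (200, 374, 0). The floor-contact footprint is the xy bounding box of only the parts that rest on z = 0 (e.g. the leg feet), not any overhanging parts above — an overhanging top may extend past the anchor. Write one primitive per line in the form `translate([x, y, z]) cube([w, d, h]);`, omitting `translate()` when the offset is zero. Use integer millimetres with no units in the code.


translate([200, 374, 0]) cube([2663, 160, 16]);
translate([200, 451, 16]) cube([2663, 6, 534]);
translate([200, 374, 550]) cube([2663, 160, 16]);


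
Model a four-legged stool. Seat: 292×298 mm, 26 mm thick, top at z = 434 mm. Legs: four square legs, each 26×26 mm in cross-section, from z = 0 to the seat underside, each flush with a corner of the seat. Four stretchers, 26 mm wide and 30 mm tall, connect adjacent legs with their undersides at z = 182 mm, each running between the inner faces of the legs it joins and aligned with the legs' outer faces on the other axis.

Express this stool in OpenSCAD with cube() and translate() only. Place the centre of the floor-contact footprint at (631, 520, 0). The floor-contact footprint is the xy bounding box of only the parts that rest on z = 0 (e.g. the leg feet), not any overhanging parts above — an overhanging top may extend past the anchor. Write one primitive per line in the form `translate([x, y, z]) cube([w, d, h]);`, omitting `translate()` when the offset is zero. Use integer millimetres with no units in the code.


// leg_h = 434 - 26 = 408
// stretcher span = 292 - 2*26 = 240
translate([485, 371, 408]) cube([292, 298, 26]);
translate([485, 371, 0]) cube([26, 26, 408]);
translate([751, 371, 0]) cube([26, 26, 408]);
translate([485, 643, 0]) cube([26, 26, 408]);
translate([751, 643, 0]) cube([26, 26, 408]);
translate([511, 371, 182]) cube([240, 26, 30]);
translate([511, 643, 182]) cube([240, 26, 30]);
translate([485, 397, 182]) cube([26, 246, 30]);
translate([751, 397, 182]) cube([26, 246, 30]);
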